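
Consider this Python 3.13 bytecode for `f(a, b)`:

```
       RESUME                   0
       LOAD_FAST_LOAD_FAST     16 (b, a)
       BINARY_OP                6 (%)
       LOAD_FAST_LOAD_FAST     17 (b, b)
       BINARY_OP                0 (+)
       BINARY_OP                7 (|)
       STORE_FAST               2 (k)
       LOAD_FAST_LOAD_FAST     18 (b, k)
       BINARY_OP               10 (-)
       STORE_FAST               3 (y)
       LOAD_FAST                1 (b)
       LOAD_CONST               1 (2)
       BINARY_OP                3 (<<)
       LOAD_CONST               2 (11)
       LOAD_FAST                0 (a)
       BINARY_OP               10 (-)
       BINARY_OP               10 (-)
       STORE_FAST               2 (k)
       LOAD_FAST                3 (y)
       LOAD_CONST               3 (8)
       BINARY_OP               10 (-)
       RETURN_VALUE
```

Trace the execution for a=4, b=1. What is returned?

LOAD_FAST_LOAD_FAST b,a → push 1,4. Stack: [1, 4]
BINARY_OP % → 1 % 4 = 1. Stack: [1]
LOAD_FAST_LOAD_FAST b,b → push 1,1. Stack: [1, 1, 1]
BINARY_OP + → 1 + 1 = 2. Stack: [1, 2]
BINARY_OP | → 1 | 2 = 3. Stack: [3]
STORE_FAST k → k=3. Stack: []
LOAD_FAST_LOAD_FAST b,k → push 1,3. Stack: [1, 3]
BINARY_OP - → 1 - 3 = -2. Stack: [-2]
STORE_FAST y → y=-2. Stack: []
LOAD_FAST b → push 1. Stack: [1]
LOAD_CONST → push 2. Stack: [1, 2]
BINARY_OP << → 1 << 2 = 4. Stack: [4]
LOAD_CONST → push 11. Stack: [4, 11]
LOAD_FAST a → push 4. Stack: [4, 11, 4]
BINARY_OP - → 11 - 4 = 7. Stack: [4, 7]
BINARY_OP - → 4 - 7 = -3. Stack: [-3]
STORE_FAST k → k=-3. Stack: []
LOAD_FAST y → push -2. Stack: [-2]
LOAD_CONST → push 8. Stack: [-2, 8]
BINARY_OP - → -2 - 8 = -10. Stack: [-10]
RETURN_VALUE → return -10.

-10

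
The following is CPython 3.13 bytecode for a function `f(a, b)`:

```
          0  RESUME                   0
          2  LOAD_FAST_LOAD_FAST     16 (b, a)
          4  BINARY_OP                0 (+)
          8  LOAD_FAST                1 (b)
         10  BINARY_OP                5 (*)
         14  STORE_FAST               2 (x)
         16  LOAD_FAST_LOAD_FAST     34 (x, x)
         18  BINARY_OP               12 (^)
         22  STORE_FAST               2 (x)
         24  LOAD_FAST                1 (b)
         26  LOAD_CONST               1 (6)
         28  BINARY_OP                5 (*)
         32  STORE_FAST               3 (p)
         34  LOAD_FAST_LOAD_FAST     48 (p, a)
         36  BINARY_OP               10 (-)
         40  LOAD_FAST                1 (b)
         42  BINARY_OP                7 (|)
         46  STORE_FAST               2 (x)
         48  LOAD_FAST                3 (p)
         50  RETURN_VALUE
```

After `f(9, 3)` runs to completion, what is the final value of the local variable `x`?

11

LOAD_FAST_LOAD_FAST b,a → push 3,9. Stack: [3, 9]
BINARY_OP + → 3 + 9 = 12. Stack: [12]
LOAD_FAST b → push 3. Stack: [12, 3]
BINARY_OP * → 12 * 3 = 36. Stack: [36]
STORE_FAST x → x=36. Stack: []
LOAD_FAST_LOAD_FAST x,x → push 36,36. Stack: [36, 36]
BINARY_OP ^ → 36 ^ 36 = 0. Stack: [0]
STORE_FAST x → x=0. Stack: []
LOAD_FAST b → push 3. Stack: [3]
LOAD_CONST → push 6. Stack: [3, 6]
BINARY_OP * → 3 * 6 = 18. Stack: [18]
STORE_FAST p → p=18. Stack: []
LOAD_FAST_LOAD_FAST p,a → push 18,9. Stack: [18, 9]
BINARY_OP - → 18 - 9 = 9. Stack: [9]
LOAD_FAST b → push 3. Stack: [9, 3]
BINARY_OP | → 9 | 3 = 11. Stack: [11]
STORE_FAST x → x=11. Stack: []
LOAD_FAST p → push 18. Stack: [18]
RETURN_VALUE → return 18.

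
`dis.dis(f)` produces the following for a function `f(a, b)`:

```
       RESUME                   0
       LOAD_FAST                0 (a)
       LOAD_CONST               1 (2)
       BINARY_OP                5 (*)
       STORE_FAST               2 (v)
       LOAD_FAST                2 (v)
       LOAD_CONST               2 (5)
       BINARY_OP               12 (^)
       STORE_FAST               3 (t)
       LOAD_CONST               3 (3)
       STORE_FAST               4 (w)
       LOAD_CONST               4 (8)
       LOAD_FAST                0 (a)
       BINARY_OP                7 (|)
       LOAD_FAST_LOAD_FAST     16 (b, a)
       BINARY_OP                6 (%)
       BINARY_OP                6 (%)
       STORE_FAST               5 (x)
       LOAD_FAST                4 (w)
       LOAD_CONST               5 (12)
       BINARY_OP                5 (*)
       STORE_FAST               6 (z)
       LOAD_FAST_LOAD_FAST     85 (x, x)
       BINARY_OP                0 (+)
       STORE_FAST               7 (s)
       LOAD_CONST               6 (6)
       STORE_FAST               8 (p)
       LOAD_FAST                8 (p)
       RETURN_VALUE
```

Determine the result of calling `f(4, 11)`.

6

LOAD_FAST a → push 4. Stack: [4]
LOAD_CONST → push 2. Stack: [4, 2]
BINARY_OP * → 4 * 2 = 8. Stack: [8]
STORE_FAST v → v=8. Stack: []
LOAD_FAST v → push 8. Stack: [8]
LOAD_CONST → push 5. Stack: [8, 5]
BINARY_OP ^ → 8 ^ 5 = 13. Stack: [13]
STORE_FAST t → t=13. Stack: []
LOAD_CONST → push 3. Stack: [3]
STORE_FAST w → w=3. Stack: []
LOAD_CONST → push 8. Stack: [8]
LOAD_FAST a → push 4. Stack: [8, 4]
BINARY_OP | → 8 | 4 = 12. Stack: [12]
LOAD_FAST_LOAD_FAST b,a → push 11,4. Stack: [12, 11, 4]
BINARY_OP % → 11 % 4 = 3. Stack: [12, 3]
BINARY_OP % → 12 % 3 = 0. Stack: [0]
STORE_FAST x → x=0. Stack: []
LOAD_FAST w → push 3. Stack: [3]
LOAD_CONST → push 12. Stack: [3, 12]
BINARY_OP * → 3 * 12 = 36. Stack: [36]
STORE_FAST z → z=36. Stack: []
LOAD_FAST_LOAD_FAST x,x → push 0,0. Stack: [0, 0]
BINARY_OP + → 0 + 0 = 0. Stack: [0]
STORE_FAST s → s=0. Stack: []
LOAD_CONST → push 6. Stack: [6]
STORE_FAST p → p=6. Stack: []
LOAD_FAST p → push 6. Stack: [6]
RETURN_VALUE → return 6.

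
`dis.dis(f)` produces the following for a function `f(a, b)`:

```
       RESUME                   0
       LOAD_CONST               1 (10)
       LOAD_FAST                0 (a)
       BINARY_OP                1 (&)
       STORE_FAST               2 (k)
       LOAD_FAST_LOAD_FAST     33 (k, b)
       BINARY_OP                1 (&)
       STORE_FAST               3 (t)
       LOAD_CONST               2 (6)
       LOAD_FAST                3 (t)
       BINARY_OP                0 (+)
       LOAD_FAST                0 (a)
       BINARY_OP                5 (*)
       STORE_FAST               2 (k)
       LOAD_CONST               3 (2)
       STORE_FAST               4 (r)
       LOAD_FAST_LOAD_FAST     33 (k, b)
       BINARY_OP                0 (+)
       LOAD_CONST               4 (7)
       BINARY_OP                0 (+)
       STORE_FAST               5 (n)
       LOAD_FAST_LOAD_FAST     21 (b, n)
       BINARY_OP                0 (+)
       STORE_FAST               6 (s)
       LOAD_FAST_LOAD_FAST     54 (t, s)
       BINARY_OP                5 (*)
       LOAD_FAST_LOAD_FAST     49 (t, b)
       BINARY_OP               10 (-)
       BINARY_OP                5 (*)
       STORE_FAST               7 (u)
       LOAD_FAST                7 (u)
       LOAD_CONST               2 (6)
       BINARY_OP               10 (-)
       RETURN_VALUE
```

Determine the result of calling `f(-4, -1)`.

LOAD_CONST → push 10. Stack: [10]
LOAD_FAST a → push -4. Stack: [10, -4]
BINARY_OP & → 10 & -4 = 8. Stack: [8]
STORE_FAST k → k=8. Stack: []
LOAD_FAST_LOAD_FAST k,b → push 8,-1. Stack: [8, -1]
BINARY_OP & → 8 & -1 = 8. Stack: [8]
STORE_FAST t → t=8. Stack: []
LOAD_CONST → push 6. Stack: [6]
LOAD_FAST t → push 8. Stack: [6, 8]
BINARY_OP + → 6 + 8 = 14. Stack: [14]
LOAD_FAST a → push -4. Stack: [14, -4]
BINARY_OP * → 14 * -4 = -56. Stack: [-56]
STORE_FAST k → k=-56. Stack: []
LOAD_CONST → push 2. Stack: [2]
STORE_FAST r → r=2. Stack: []
LOAD_FAST_LOAD_FAST k,b → push -56,-1. Stack: [-56, -1]
BINARY_OP + → -56 + -1 = -57. Stack: [-57]
LOAD_CONST → push 7. Stack: [-57, 7]
BINARY_OP + → -57 + 7 = -50. Stack: [-50]
STORE_FAST n → n=-50. Stack: []
LOAD_FAST_LOAD_FAST b,n → push -1,-50. Stack: [-1, -50]
BINARY_OP + → -1 + -50 = -51. Stack: [-51]
STORE_FAST s → s=-51. Stack: []
LOAD_FAST_LOAD_FAST t,s → push 8,-51. Stack: [8, -51]
BINARY_OP * → 8 * -51 = -408. Stack: [-408]
LOAD_FAST_LOAD_FAST t,b → push 8,-1. Stack: [-408, 8, -1]
BINARY_OP - → 8 - -1 = 9. Stack: [-408, 9]
BINARY_OP * → -408 * 9 = -3672. Stack: [-3672]
STORE_FAST u → u=-3672. Stack: []
LOAD_FAST u → push -3672. Stack: [-3672]
LOAD_CONST → push 6. Stack: [-3672, 6]
BINARY_OP - → -3672 - 6 = -3678. Stack: [-3678]
RETURN_VALUE → return -3678.

-3678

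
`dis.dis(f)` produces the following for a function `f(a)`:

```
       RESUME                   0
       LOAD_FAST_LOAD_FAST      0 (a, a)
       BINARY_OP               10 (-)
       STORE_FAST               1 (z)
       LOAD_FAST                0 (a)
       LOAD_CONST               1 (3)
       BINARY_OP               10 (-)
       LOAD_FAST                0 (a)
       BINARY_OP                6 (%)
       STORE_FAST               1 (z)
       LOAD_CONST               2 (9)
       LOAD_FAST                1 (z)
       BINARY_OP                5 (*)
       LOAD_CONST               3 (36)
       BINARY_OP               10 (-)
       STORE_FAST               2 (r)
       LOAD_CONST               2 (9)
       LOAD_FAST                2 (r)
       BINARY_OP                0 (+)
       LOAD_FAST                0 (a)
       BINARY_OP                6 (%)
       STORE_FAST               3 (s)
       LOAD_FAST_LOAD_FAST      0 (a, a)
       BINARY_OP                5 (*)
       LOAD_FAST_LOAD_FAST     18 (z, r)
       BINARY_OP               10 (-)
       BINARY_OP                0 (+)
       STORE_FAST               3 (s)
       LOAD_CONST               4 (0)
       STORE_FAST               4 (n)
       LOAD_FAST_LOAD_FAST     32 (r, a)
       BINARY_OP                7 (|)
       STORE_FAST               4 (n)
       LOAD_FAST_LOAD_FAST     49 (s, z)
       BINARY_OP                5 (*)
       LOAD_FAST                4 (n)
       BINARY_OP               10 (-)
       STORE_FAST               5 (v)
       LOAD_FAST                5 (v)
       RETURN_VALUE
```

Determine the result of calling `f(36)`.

34951

LOAD_FAST_LOAD_FAST a,a → push 36,36. Stack: [36, 36]
BINARY_OP - → 36 - 36 = 0. Stack: [0]
STORE_FAST z → z=0. Stack: []
LOAD_FAST a → push 36. Stack: [36]
LOAD_CONST → push 3. Stack: [36, 3]
BINARY_OP - → 36 - 3 = 33. Stack: [33]
LOAD_FAST a → push 36. Stack: [33, 36]
BINARY_OP % → 33 % 36 = 33. Stack: [33]
STORE_FAST z → z=33. Stack: []
LOAD_CONST → push 9. Stack: [9]
LOAD_FAST z → push 33. Stack: [9, 33]
BINARY_OP * → 9 * 33 = 297. Stack: [297]
LOAD_CONST → push 36. Stack: [297, 36]
BINARY_OP - → 297 - 36 = 261. Stack: [261]
STORE_FAST r → r=261. Stack: []
LOAD_CONST → push 9. Stack: [9]
LOAD_FAST r → push 261. Stack: [9, 261]
BINARY_OP + → 9 + 261 = 270. Stack: [270]
LOAD_FAST a → push 36. Stack: [270, 36]
BINARY_OP % → 270 % 36 = 18. Stack: [18]
STORE_FAST s → s=18. Stack: []
LOAD_FAST_LOAD_FAST a,a → push 36,36. Stack: [36, 36]
BINARY_OP * → 36 * 36 = 1296. Stack: [1296]
LOAD_FAST_LOAD_FAST z,r → push 33,261. Stack: [1296, 33, 261]
BINARY_OP - → 33 - 261 = -228. Stack: [1296, -228]
BINARY_OP + → 1296 + -228 = 1068. Stack: [1068]
STORE_FAST s → s=1068. Stack: []
LOAD_CONST → push 0. Stack: [0]
STORE_FAST n → n=0. Stack: []
LOAD_FAST_LOAD_FAST r,a → push 261,36. Stack: [261, 36]
BINARY_OP | → 261 | 36 = 293. Stack: [293]
STORE_FAST n → n=293. Stack: []
LOAD_FAST_LOAD_FAST s,z → push 1068,33. Stack: [1068, 33]
BINARY_OP * → 1068 * 33 = 35244. Stack: [35244]
LOAD_FAST n → push 293. Stack: [35244, 293]
BINARY_OP - → 35244 - 293 = 34951. Stack: [34951]
STORE_FAST v → v=34951. Stack: []
LOAD_FAST v → push 34951. Stack: [34951]
RETURN_VALUE → return 34951.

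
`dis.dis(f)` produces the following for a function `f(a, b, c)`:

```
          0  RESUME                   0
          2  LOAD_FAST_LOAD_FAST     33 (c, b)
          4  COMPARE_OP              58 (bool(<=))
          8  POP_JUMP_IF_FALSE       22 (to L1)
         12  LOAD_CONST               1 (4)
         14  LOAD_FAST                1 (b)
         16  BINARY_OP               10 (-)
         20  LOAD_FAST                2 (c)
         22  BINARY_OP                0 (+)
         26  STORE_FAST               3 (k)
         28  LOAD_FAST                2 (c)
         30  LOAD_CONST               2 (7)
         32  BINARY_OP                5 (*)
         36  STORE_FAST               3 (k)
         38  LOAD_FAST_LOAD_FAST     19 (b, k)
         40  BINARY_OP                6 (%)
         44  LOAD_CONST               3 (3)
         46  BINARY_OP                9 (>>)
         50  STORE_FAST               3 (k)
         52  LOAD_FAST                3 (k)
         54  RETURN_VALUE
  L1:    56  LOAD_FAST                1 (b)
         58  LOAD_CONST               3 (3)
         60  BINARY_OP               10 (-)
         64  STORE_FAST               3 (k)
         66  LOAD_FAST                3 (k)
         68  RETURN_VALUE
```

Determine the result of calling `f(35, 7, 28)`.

4

LOAD_FAST_LOAD_FAST c,b → push 28,7. Stack: [28, 7]
COMPARE_OP bool(<=) → 28 vs 7 = False. Stack: [False]
POP_JUMP_IF_FALSE → pop False; jump. Stack: []
LOAD_FAST b → push 7. Stack: [7]
LOAD_CONST → push 3. Stack: [7, 3]
BINARY_OP - → 7 - 3 = 4. Stack: [4]
STORE_FAST k → k=4. Stack: []
LOAD_FAST k → push 4. Stack: [4]
RETURN_VALUE → return 4.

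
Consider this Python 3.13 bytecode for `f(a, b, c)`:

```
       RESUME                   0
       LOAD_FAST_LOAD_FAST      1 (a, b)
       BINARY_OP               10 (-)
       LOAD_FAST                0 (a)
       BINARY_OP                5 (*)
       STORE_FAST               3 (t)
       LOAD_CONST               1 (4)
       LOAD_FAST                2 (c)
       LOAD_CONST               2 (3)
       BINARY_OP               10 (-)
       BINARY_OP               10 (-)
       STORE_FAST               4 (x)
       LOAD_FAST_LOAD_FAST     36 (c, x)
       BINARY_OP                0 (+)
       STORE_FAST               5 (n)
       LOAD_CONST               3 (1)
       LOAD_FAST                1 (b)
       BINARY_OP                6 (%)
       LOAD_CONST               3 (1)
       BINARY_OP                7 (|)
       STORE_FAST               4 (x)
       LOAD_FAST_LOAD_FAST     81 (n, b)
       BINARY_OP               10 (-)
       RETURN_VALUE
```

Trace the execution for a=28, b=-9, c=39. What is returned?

LOAD_FAST_LOAD_FAST a,b → push 28,-9. Stack: [28, -9]
BINARY_OP - → 28 - -9 = 37. Stack: [37]
LOAD_FAST a → push 28. Stack: [37, 28]
BINARY_OP * → 37 * 28 = 1036. Stack: [1036]
STORE_FAST t → t=1036. Stack: []
LOAD_CONST → push 4. Stack: [4]
LOAD_FAST c → push 39. Stack: [4, 39]
LOAD_CONST → push 3. Stack: [4, 39, 3]
BINARY_OP - → 39 - 3 = 36. Stack: [4, 36]
BINARY_OP - → 4 - 36 = -32. Stack: [-32]
STORE_FAST x → x=-32. Stack: []
LOAD_FAST_LOAD_FAST c,x → push 39,-32. Stack: [39, -32]
BINARY_OP + → 39 + -32 = 7. Stack: [7]
STORE_FAST n → n=7. Stack: []
LOAD_CONST → push 1. Stack: [1]
LOAD_FAST b → push -9. Stack: [1, -9]
BINARY_OP % → 1 % -9 = -8. Stack: [-8]
LOAD_CONST → push 1. Stack: [-8, 1]
BINARY_OP | → -8 | 1 = -7. Stack: [-7]
STORE_FAST x → x=-7. Stack: []
LOAD_FAST_LOAD_FAST n,b → push 7,-9. Stack: [7, -9]
BINARY_OP - → 7 - -9 = 16. Stack: [16]
RETURN_VALUE → return 16.

16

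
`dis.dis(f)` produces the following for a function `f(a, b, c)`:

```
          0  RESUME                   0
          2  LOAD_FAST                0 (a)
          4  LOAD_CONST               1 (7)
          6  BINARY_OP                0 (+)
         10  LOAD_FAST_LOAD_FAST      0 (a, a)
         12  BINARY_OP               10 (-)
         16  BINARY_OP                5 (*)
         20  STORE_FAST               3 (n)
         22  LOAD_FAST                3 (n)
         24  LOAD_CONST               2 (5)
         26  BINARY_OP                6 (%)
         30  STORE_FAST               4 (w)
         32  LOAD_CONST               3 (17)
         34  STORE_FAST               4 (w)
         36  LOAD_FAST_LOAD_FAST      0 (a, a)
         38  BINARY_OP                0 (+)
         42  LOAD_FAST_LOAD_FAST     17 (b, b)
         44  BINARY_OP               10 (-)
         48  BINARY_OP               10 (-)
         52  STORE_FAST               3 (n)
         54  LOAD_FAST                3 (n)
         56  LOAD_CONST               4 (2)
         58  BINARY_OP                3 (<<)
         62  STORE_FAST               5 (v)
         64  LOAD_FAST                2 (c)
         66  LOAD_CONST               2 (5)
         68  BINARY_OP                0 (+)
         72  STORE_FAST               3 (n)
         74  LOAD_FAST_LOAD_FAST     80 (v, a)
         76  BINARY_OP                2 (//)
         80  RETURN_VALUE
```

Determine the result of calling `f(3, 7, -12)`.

LOAD_FAST a → push 3. Stack: [3]
LOAD_CONST → push 7. Stack: [3, 7]
BINARY_OP + → 3 + 7 = 10. Stack: [10]
LOAD_FAST_LOAD_FAST a,a → push 3,3. Stack: [10, 3, 3]
BINARY_OP - → 3 - 3 = 0. Stack: [10, 0]
BINARY_OP * → 10 * 0 = 0. Stack: [0]
STORE_FAST n → n=0. Stack: []
LOAD_FAST n → push 0. Stack: [0]
LOAD_CONST → push 5. Stack: [0, 5]
BINARY_OP % → 0 % 5 = 0. Stack: [0]
STORE_FAST w → w=0. Stack: []
LOAD_CONST → push 17. Stack: [17]
STORE_FAST w → w=17. Stack: []
LOAD_FAST_LOAD_FAST a,a → push 3,3. Stack: [3, 3]
BINARY_OP + → 3 + 3 = 6. Stack: [6]
LOAD_FAST_LOAD_FAST b,b → push 7,7. Stack: [6, 7, 7]
BINARY_OP - → 7 - 7 = 0. Stack: [6, 0]
BINARY_OP - → 6 - 0 = 6. Stack: [6]
STORE_FAST n → n=6. Stack: []
LOAD_FAST n → push 6. Stack: [6]
LOAD_CONST → push 2. Stack: [6, 2]
BINARY_OP << → 6 << 2 = 24. Stack: [24]
STORE_FAST v → v=24. Stack: []
LOAD_FAST c → push -12. Stack: [-12]
LOAD_CONST → push 5. Stack: [-12, 5]
BINARY_OP + → -12 + 5 = -7. Stack: [-7]
STORE_FAST n → n=-7. Stack: []
LOAD_FAST_LOAD_FAST v,a → push 24,3. Stack: [24, 3]
BINARY_OP // → 24 // 3 = 8. Stack: [8]
RETURN_VALUE → return 8.

8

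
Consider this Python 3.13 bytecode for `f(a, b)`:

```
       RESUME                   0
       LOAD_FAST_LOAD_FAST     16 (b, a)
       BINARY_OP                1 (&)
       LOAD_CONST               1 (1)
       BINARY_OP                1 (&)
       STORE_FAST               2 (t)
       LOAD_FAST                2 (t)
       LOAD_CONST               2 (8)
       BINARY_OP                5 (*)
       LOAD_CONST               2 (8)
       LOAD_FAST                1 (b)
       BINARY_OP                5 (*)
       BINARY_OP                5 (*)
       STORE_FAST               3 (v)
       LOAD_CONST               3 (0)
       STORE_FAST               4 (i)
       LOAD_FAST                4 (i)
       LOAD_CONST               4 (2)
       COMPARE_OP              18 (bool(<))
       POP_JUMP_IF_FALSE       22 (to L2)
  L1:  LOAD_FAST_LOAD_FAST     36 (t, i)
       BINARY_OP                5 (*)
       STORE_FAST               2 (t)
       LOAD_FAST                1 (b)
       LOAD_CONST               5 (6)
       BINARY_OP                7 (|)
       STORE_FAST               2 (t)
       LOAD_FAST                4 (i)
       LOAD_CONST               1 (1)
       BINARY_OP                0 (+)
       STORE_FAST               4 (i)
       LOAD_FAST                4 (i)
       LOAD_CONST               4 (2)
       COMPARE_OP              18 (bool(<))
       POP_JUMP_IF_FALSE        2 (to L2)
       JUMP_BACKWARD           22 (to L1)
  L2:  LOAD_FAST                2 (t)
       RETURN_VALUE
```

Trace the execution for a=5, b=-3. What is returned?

LOAD_FAST_LOAD_FAST b,a → push -3,5. Stack: [-3, 5]
BINARY_OP & → -3 & 5 = 5. Stack: [5]
LOAD_CONST → push 1. Stack: [5, 1]
BINARY_OP & → 5 & 1 = 1. Stack: [1]
STORE_FAST t → t=1. Stack: []
LOAD_FAST t → push 1. Stack: [1]
LOAD_CONST → push 8. Stack: [1, 8]
BINARY_OP * → 1 * 8 = 8. Stack: [8]
LOAD_CONST → push 8. Stack: [8, 8]
LOAD_FAST b → push -3. Stack: [8, 8, -3]
BINARY_OP * → 8 * -3 = -24. Stack: [8, -24]
BINARY_OP * → 8 * -24 = -192. Stack: [-192]
STORE_FAST v → v=-192. Stack: []
LOAD_CONST → push 0. Stack: [0]
STORE_FAST i → i=0. Stack: []
LOAD_FAST i → push 0. Stack: [0]
LOAD_CONST → push 2. Stack: [0, 2]
COMPARE_OP bool(<) → 0 vs 2 = True. Stack: [True]
POP_JUMP_IF_FALSE → pop True; no jump. Stack: []
LOAD_FAST_LOAD_FAST t,i → push 1,0. Stack: [1, 0]
BINARY_OP * → 1 * 0 = 0. Stack: [0]
STORE_FAST t → t=0. Stack: []
LOAD_FAST b → push -3. Stack: [-3]
LOAD_CONST → push 6. Stack: [-3, 6]
BINARY_OP | → -3 | 6 = -1. Stack: [-1]
STORE_FAST t → t=-1. Stack: []
LOAD_FAST i → push 0. Stack: [0]
LOAD_CONST → push 1. Stack: [0, 1]
BINARY_OP + → 0 + 1 = 1. Stack: [1]
STORE_FAST i → i=1. Stack: []
LOAD_FAST i → push 1. Stack: [1]
LOAD_CONST → push 2. Stack: [1, 2]
COMPARE_OP bool(<) → 1 vs 2 = True. Stack: [True]
POP_JUMP_IF_FALSE → pop True; no jump. Stack: []
LOAD_FAST_LOAD_FAST t,i → push -1,1. Stack: [-1, 1]
BINARY_OP * → -1 * 1 = -1. Stack: [-1]
STORE_FAST t → t=-1. Stack: []
LOAD_FAST b → push -3. Stack: [-3]
LOAD_CONST → push 6. Stack: [-3, 6]
BINARY_OP | → -3 | 6 = -1. Stack: [-1]
STORE_FAST t → t=-1. Stack: []
LOAD_FAST i → push 1. Stack: [1]
LOAD_CONST → push 1. Stack: [1, 1]
BINARY_OP + → 1 + 1 = 2. Stack: [2]
STORE_FAST i → i=2. Stack: []
LOAD_FAST i → push 2. Stack: [2]
LOAD_CONST → push 2. Stack: [2, 2]
COMPARE_OP bool(<) → 2 vs 2 = False. Stack: [False]
POP_JUMP_IF_FALSE → pop False; jump. Stack: []
LOAD_FAST t → push -1. Stack: [-1]
RETURN_VALUE → return -1.

-1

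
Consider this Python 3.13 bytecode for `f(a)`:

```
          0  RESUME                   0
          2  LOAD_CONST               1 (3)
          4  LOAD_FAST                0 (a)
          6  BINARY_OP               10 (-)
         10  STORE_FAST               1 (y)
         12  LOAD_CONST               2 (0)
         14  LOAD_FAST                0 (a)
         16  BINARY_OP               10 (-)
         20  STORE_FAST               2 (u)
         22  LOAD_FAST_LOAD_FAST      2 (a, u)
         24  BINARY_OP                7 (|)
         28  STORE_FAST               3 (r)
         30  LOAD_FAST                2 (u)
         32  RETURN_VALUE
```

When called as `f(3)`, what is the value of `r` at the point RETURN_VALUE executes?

-1

LOAD_CONST → push 3. Stack: [3]
LOAD_FAST a → push 3. Stack: [3, 3]
BINARY_OP - → 3 - 3 = 0. Stack: [0]
STORE_FAST y → y=0. Stack: []
LOAD_CONST → push 0. Stack: [0]
LOAD_FAST a → push 3. Stack: [0, 3]
BINARY_OP - → 0 - 3 = -3. Stack: [-3]
STORE_FAST u → u=-3. Stack: []
LOAD_FAST_LOAD_FAST a,u → push 3,-3. Stack: [3, -3]
BINARY_OP | → 3 | -3 = -1. Stack: [-1]
STORE_FAST r → r=-1. Stack: []
LOAD_FAST u → push -3. Stack: [-3]
RETURN_VALUE → return -3.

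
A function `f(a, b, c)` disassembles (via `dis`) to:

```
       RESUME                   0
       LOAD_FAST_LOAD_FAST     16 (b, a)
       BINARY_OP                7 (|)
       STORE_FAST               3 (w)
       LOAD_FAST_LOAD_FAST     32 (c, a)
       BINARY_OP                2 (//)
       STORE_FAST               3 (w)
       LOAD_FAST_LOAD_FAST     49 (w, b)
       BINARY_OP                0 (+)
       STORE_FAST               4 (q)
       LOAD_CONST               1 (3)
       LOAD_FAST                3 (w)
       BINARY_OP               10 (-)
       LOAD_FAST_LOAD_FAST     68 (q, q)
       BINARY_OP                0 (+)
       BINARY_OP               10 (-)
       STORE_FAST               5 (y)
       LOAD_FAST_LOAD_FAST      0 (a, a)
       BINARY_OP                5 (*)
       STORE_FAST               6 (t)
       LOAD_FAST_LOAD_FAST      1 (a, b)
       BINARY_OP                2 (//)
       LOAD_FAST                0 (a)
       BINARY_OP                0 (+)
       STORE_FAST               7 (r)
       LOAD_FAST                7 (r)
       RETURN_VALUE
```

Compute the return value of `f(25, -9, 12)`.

22

LOAD_FAST_LOAD_FAST b,a → push -9,25. Stack: [-9, 25]
BINARY_OP | → -9 | 25 = -1. Stack: [-1]
STORE_FAST w → w=-1. Stack: []
LOAD_FAST_LOAD_FAST c,a → push 12,25. Stack: [12, 25]
BINARY_OP // → 12 // 25 = 0. Stack: [0]
STORE_FAST w → w=0. Stack: []
LOAD_FAST_LOAD_FAST w,b → push 0,-9. Stack: [0, -9]
BINARY_OP + → 0 + -9 = -9. Stack: [-9]
STORE_FAST q → q=-9. Stack: []
LOAD_CONST → push 3. Stack: [3]
LOAD_FAST w → push 0. Stack: [3, 0]
BINARY_OP - → 3 - 0 = 3. Stack: [3]
LOAD_FAST_LOAD_FAST q,q → push -9,-9. Stack: [3, -9, -9]
BINARY_OP + → -9 + -9 = -18. Stack: [3, -18]
BINARY_OP - → 3 - -18 = 21. Stack: [21]
STORE_FAST y → y=21. Stack: []
LOAD_FAST_LOAD_FAST a,a → push 25,25. Stack: [25, 25]
BINARY_OP * → 25 * 25 = 625. Stack: [625]
STORE_FAST t → t=625. Stack: []
LOAD_FAST_LOAD_FAST a,b → push 25,-9. Stack: [25, -9]
BINARY_OP // → 25 // -9 = -3. Stack: [-3]
LOAD_FAST a → push 25. Stack: [-3, 25]
BINARY_OP + → -3 + 25 = 22. Stack: [22]
STORE_FAST r → r=22. Stack: []
LOAD_FAST r → push 22. Stack: [22]
RETURN_VALUE → return 22.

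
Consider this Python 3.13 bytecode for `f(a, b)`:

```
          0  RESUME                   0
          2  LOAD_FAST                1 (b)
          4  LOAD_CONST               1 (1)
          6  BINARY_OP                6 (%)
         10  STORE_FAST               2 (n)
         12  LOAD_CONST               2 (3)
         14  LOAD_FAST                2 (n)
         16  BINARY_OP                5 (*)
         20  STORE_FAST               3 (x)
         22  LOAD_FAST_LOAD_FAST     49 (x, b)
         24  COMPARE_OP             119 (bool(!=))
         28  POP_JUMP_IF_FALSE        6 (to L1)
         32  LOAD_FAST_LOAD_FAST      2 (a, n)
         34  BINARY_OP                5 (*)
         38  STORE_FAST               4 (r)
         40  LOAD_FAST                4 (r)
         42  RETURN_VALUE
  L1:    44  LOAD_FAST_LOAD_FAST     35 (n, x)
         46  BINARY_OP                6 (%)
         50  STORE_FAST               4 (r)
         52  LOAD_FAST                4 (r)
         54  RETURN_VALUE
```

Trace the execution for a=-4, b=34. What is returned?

0

LOAD_FAST b → push 34. Stack: [34]
LOAD_CONST → push 1. Stack: [34, 1]
BINARY_OP % → 34 % 1 = 0. Stack: [0]
STORE_FAST n → n=0. Stack: []
LOAD_CONST → push 3. Stack: [3]
LOAD_FAST n → push 0. Stack: [3, 0]
BINARY_OP * → 3 * 0 = 0. Stack: [0]
STORE_FAST x → x=0. Stack: []
LOAD_FAST_LOAD_FAST x,b → push 0,34. Stack: [0, 34]
COMPARE_OP bool(!=) → 0 vs 34 = True. Stack: [True]
POP_JUMP_IF_FALSE → pop True; no jump. Stack: []
LOAD_FAST_LOAD_FAST a,n → push -4,0. Stack: [-4, 0]
BINARY_OP * → -4 * 0 = 0. Stack: [0]
STORE_FAST r → r=0. Stack: []
LOAD_FAST r → push 0. Stack: [0]
RETURN_VALUE → return 0.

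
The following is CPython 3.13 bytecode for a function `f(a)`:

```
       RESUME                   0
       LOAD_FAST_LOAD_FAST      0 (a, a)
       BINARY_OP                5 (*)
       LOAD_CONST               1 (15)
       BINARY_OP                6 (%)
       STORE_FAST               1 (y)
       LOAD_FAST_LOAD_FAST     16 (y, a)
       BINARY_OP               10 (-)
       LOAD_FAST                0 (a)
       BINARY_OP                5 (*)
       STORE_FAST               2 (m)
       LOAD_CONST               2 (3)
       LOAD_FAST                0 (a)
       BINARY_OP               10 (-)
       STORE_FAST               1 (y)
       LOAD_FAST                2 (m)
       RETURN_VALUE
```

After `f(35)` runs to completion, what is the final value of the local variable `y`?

LOAD_FAST_LOAD_FAST a,a → push 35,35. Stack: [35, 35]
BINARY_OP * → 35 * 35 = 1225. Stack: [1225]
LOAD_CONST → push 15. Stack: [1225, 15]
BINARY_OP % → 1225 % 15 = 10. Stack: [10]
STORE_FAST y → y=10. Stack: []
LOAD_FAST_LOAD_FAST y,a → push 10,35. Stack: [10, 35]
BINARY_OP - → 10 - 35 = -25. Stack: [-25]
LOAD_FAST a → push 35. Stack: [-25, 35]
BINARY_OP * → -25 * 35 = -875. Stack: [-875]
STORE_FAST m → m=-875. Stack: []
LOAD_CONST → push 3. Stack: [3]
LOAD_FAST a → push 35. Stack: [3, 35]
BINARY_OP - → 3 - 35 = -32. Stack: [-32]
STORE_FAST y → y=-32. Stack: []
LOAD_FAST m → push -875. Stack: [-875]
RETURN_VALUE → return -875.

-32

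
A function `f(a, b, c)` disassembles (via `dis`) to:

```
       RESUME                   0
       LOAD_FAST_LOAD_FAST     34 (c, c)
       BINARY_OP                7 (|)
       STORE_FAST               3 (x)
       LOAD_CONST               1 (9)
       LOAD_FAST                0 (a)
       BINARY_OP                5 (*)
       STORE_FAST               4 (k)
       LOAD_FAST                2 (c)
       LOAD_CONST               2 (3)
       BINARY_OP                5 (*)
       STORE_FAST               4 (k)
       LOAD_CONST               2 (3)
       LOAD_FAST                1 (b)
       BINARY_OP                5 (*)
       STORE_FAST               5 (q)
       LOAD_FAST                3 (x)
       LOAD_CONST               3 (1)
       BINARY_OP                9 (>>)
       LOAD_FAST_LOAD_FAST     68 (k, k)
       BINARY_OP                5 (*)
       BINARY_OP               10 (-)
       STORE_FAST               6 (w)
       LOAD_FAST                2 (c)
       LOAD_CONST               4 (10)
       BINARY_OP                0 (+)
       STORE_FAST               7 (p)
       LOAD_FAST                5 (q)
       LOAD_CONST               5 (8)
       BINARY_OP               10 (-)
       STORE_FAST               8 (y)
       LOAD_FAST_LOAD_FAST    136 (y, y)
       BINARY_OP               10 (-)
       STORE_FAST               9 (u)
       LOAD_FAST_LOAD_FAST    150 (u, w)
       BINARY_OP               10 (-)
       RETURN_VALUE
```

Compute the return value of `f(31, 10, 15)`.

2018

LOAD_FAST_LOAD_FAST c,c → push 15,15. Stack: [15, 15]
BINARY_OP | → 15 | 15 = 15. Stack: [15]
STORE_FAST x → x=15. Stack: []
LOAD_CONST → push 9. Stack: [9]
LOAD_FAST a → push 31. Stack: [9, 31]
BINARY_OP * → 9 * 31 = 279. Stack: [279]
STORE_FAST k → k=279. Stack: []
LOAD_FAST c → push 15. Stack: [15]
LOAD_CONST → push 3. Stack: [15, 3]
BINARY_OP * → 15 * 3 = 45. Stack: [45]
STORE_FAST k → k=45. Stack: []
LOAD_CONST → push 3. Stack: [3]
LOAD_FAST b → push 10. Stack: [3, 10]
BINARY_OP * → 3 * 10 = 30. Stack: [30]
STORE_FAST q → q=30. Stack: []
LOAD_FAST x → push 15. Stack: [15]
LOAD_CONST → push 1. Stack: [15, 1]
BINARY_OP >> → 15 >> 1 = 7. Stack: [7]
LOAD_FAST_LOAD_FAST k,k → push 45,45. Stack: [7, 45, 45]
BINARY_OP * → 45 * 45 = 2025. Stack: [7, 2025]
BINARY_OP - → 7 - 2025 = -2018. Stack: [-2018]
STORE_FAST w → w=-2018. Stack: []
LOAD_FAST c → push 15. Stack: [15]
LOAD_CONST → push 10. Stack: [15, 10]
BINARY_OP + → 15 + 10 = 25. Stack: [25]
STORE_FAST p → p=25. Stack: []
LOAD_FAST q → push 30. Stack: [30]
LOAD_CONST → push 8. Stack: [30, 8]
BINARY_OP - → 30 - 8 = 22. Stack: [22]
STORE_FAST y → y=22. Stack: []
LOAD_FAST_LOAD_FAST y,y → push 22,22. Stack: [22, 22]
BINARY_OP - → 22 - 22 = 0. Stack: [0]
STORE_FAST u → u=0. Stack: []
LOAD_FAST_LOAD_FAST u,w → push 0,-2018. Stack: [0, -2018]
BINARY_OP - → 0 - -2018 = 2018. Stack: [2018]
RETURN_VALUE → return 2018.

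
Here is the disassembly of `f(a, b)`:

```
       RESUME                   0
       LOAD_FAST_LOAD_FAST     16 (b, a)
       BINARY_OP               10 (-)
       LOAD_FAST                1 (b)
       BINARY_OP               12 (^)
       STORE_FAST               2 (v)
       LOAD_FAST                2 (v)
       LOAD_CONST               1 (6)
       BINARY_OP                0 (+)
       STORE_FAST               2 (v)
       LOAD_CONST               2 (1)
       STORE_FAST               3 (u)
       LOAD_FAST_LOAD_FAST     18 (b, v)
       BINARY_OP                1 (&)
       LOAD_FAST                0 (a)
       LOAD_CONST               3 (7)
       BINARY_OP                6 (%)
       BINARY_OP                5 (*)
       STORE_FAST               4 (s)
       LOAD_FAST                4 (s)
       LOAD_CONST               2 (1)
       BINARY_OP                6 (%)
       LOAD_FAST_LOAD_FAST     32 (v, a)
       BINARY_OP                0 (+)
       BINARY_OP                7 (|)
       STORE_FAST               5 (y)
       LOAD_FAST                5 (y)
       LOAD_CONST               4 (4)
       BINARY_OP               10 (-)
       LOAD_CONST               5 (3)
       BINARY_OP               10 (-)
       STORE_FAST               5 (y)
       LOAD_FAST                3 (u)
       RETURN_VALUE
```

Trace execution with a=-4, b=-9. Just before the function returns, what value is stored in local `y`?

LOAD_FAST_LOAD_FAST b,a → push -9,-4. Stack: [-9, -4]
BINARY_OP - → -9 - -4 = -5. Stack: [-5]
LOAD_FAST b → push -9. Stack: [-5, -9]
BINARY_OP ^ → -5 ^ -9 = 12. Stack: [12]
STORE_FAST v → v=12. Stack: []
LOAD_FAST v → push 12. Stack: [12]
LOAD_CONST → push 6. Stack: [12, 6]
BINARY_OP + → 12 + 6 = 18. Stack: [18]
STORE_FAST v → v=18. Stack: []
LOAD_CONST → push 1. Stack: [1]
STORE_FAST u → u=1. Stack: []
LOAD_FAST_LOAD_FAST b,v → push -9,18. Stack: [-9, 18]
BINARY_OP & → -9 & 18 = 18. Stack: [18]
LOAD_FAST a → push -4. Stack: [18, -4]
LOAD_CONST → push 7. Stack: [18, -4, 7]
BINARY_OP % → -4 % 7 = 3. Stack: [18, 3]
BINARY_OP * → 18 * 3 = 54. Stack: [54]
STORE_FAST s → s=54. Stack: []
LOAD_FAST s → push 54. Stack: [54]
LOAD_CONST → push 1. Stack: [54, 1]
BINARY_OP % → 54 % 1 = 0. Stack: [0]
LOAD_FAST_LOAD_FAST v,a → push 18,-4. Stack: [0, 18, -4]
BINARY_OP + → 18 + -4 = 14. Stack: [0, 14]
BINARY_OP | → 0 | 14 = 14. Stack: [14]
STORE_FAST y → y=14. Stack: []
LOAD_FAST y → push 14. Stack: [14]
LOAD_CONST → push 4. Stack: [14, 4]
BINARY_OP - → 14 - 4 = 10. Stack: [10]
LOAD_CONST → push 3. Stack: [10, 3]
BINARY_OP - → 10 - 3 = 7. Stack: [7]
STORE_FAST y → y=7. Stack: []
LOAD_FAST u → push 1. Stack: [1]
RETURN_VALUE → return 1.

7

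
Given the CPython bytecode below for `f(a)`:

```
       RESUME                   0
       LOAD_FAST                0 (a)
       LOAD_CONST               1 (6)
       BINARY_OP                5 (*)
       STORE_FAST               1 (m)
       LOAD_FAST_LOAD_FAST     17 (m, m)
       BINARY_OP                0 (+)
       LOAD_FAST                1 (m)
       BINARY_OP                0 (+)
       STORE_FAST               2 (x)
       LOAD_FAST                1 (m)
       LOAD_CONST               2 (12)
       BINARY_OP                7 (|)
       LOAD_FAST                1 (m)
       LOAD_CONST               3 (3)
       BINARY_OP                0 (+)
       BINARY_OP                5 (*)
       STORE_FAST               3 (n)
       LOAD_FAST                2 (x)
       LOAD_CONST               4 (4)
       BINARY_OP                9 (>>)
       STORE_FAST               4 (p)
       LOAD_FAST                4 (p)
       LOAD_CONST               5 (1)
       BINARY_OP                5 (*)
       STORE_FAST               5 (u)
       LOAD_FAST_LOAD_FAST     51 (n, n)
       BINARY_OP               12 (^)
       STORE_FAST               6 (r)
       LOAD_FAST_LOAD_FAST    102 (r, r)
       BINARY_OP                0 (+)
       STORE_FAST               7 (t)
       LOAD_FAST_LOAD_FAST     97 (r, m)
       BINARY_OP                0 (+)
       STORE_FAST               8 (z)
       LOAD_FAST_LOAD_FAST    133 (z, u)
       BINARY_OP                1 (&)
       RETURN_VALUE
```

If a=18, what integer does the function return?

LOAD_FAST a → push 18. Stack: [18]
LOAD_CONST → push 6. Stack: [18, 6]
BINARY_OP * → 18 * 6 = 108. Stack: [108]
STORE_FAST m → m=108. Stack: []
LOAD_FAST_LOAD_FAST m,m → push 108,108. Stack: [108, 108]
BINARY_OP + → 108 + 108 = 216. Stack: [216]
LOAD_FAST m → push 108. Stack: [216, 108]
BINARY_OP + → 216 + 108 = 324. Stack: [324]
STORE_FAST x → x=324. Stack: []
LOAD_FAST m → push 108. Stack: [108]
LOAD_CONST → push 12. Stack: [108, 12]
BINARY_OP | → 108 | 12 = 108. Stack: [108]
LOAD_FAST m → push 108. Stack: [108, 108]
LOAD_CONST → push 3. Stack: [108, 108, 3]
BINARY_OP + → 108 + 3 = 111. Stack: [108, 111]
BINARY_OP * → 108 * 111 = 11988. Stack: [11988]
STORE_FAST n → n=11988. Stack: []
LOAD_FAST x → push 324. Stack: [324]
LOAD_CONST → push 4. Stack: [324, 4]
BINARY_OP >> → 324 >> 4 = 20. Stack: [20]
STORE_FAST p → p=20. Stack: []
LOAD_FAST p → push 20. Stack: [20]
LOAD_CONST → push 1. Stack: [20, 1]
BINARY_OP * → 20 * 1 = 20. Stack: [20]
STORE_FAST u → u=20. Stack: []
LOAD_FAST_LOAD_FAST n,n → push 11988,11988. Stack: [11988, 11988]
BINARY_OP ^ → 11988 ^ 11988 = 0. Stack: [0]
STORE_FAST r → r=0. Stack: []
LOAD_FAST_LOAD_FAST r,r → push 0,0. Stack: [0, 0]
BINARY_OP + → 0 + 0 = 0. Stack: [0]
STORE_FAST t → t=0. Stack: []
LOAD_FAST_LOAD_FAST r,m → push 0,108. Stack: [0, 108]
BINARY_OP + → 0 + 108 = 108. Stack: [108]
STORE_FAST z → z=108. Stack: []
LOAD_FAST_LOAD_FAST z,u → push 108,20. Stack: [108, 20]
BINARY_OP & → 108 & 20 = 4. Stack: [4]
RETURN_VALUE → return 4.

4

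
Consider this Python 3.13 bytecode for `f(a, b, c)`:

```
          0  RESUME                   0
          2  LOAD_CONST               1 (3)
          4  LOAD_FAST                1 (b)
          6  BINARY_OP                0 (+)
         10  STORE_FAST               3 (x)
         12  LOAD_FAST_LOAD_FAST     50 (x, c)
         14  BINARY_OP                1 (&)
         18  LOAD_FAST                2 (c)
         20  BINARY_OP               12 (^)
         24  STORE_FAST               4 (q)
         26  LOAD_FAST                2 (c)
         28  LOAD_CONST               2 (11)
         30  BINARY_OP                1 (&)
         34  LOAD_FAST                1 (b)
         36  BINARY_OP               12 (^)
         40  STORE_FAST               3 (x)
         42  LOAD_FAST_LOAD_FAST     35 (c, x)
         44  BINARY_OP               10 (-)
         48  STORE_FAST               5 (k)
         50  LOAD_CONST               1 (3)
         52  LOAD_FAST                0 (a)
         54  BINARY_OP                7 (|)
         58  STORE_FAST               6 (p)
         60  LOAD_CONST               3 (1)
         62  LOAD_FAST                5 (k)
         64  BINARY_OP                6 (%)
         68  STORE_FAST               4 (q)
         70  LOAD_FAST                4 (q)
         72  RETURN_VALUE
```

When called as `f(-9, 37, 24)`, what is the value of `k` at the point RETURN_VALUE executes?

LOAD_CONST → push 3. Stack: [3]
LOAD_FAST b → push 37. Stack: [3, 37]
BINARY_OP + → 3 + 37 = 40. Stack: [40]
STORE_FAST x → x=40. Stack: []
LOAD_FAST_LOAD_FAST x,c → push 40,24. Stack: [40, 24]
BINARY_OP & → 40 & 24 = 8. Stack: [8]
LOAD_FAST c → push 24. Stack: [8, 24]
BINARY_OP ^ → 8 ^ 24 = 16. Stack: [16]
STORE_FAST q → q=16. Stack: []
LOAD_FAST c → push 24. Stack: [24]
LOAD_CONST → push 11. Stack: [24, 11]
BINARY_OP & → 24 & 11 = 8. Stack: [8]
LOAD_FAST b → push 37. Stack: [8, 37]
BINARY_OP ^ → 8 ^ 37 = 45. Stack: [45]
STORE_FAST x → x=45. Stack: []
LOAD_FAST_LOAD_FAST c,x → push 24,45. Stack: [24, 45]
BINARY_OP - → 24 - 45 = -21. Stack: [-21]
STORE_FAST k → k=-21. Stack: []
LOAD_CONST → push 3. Stack: [3]
LOAD_FAST a → push -9. Stack: [3, -9]
BINARY_OP | → 3 | -9 = -9. Stack: [-9]
STORE_FAST p → p=-9. Stack: []
LOAD_CONST → push 1. Stack: [1]
LOAD_FAST k → push -21. Stack: [1, -21]
BINARY_OP % → 1 % -21 = -20. Stack: [-20]
STORE_FAST q → q=-20. Stack: []
LOAD_FAST q → push -20. Stack: [-20]
RETURN_VALUE → return -20.

-21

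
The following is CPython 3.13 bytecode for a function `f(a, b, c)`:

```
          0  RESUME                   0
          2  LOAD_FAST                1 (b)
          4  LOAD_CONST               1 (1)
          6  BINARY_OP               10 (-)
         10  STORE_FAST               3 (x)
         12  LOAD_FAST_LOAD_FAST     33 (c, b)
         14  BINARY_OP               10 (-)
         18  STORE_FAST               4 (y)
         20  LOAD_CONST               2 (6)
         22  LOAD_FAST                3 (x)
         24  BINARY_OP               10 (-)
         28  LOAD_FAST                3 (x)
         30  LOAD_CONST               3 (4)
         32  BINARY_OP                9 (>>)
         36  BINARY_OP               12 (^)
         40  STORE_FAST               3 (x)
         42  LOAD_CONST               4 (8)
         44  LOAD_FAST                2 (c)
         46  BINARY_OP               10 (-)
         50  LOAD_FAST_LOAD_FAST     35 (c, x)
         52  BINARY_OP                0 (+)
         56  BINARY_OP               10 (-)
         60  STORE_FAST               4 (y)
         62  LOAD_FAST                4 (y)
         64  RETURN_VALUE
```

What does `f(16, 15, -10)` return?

36

LOAD_FAST b → push 15. Stack: [15]
LOAD_CONST → push 1. Stack: [15, 1]
BINARY_OP - → 15 - 1 = 14. Stack: [14]
STORE_FAST x → x=14. Stack: []
LOAD_FAST_LOAD_FAST c,b → push -10,15. Stack: [-10, 15]
BINARY_OP - → -10 - 15 = -25. Stack: [-25]
STORE_FAST y → y=-25. Stack: []
LOAD_CONST → push 6. Stack: [6]
LOAD_FAST x → push 14. Stack: [6, 14]
BINARY_OP - → 6 - 14 = -8. Stack: [-8]
LOAD_FAST x → push 14. Stack: [-8, 14]
LOAD_CONST → push 4. Stack: [-8, 14, 4]
BINARY_OP >> → 14 >> 4 = 0. Stack: [-8, 0]
BINARY_OP ^ → -8 ^ 0 = -8. Stack: [-8]
STORE_FAST x → x=-8. Stack: []
LOAD_CONST → push 8. Stack: [8]
LOAD_FAST c → push -10. Stack: [8, -10]
BINARY_OP - → 8 - -10 = 18. Stack: [18]
LOAD_FAST_LOAD_FAST c,x → push -10,-8. Stack: [18, -10, -8]
BINARY_OP + → -10 + -8 = -18. Stack: [18, -18]
BINARY_OP - → 18 - -18 = 36. Stack: [36]
STORE_FAST y → y=36. Stack: []
LOAD_FAST y → push 36. Stack: [36]
RETURN_VALUE → return 36.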